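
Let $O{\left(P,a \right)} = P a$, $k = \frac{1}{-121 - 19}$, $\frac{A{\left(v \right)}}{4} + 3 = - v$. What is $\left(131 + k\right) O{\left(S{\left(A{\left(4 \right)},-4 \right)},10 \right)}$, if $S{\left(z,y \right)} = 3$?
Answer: $\frac{55017}{14} \approx 3929.8$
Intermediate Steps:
$A{\left(v \right)} = -12 - 4 v$ ($A{\left(v \right)} = -12 + 4 \left(- v\right) = -12 - 4 v$)
$k = - \frac{1}{140}$ ($k = \frac{1}{-140} = - \frac{1}{140} \approx -0.0071429$)
$\left(131 + k\right) O{\left(S{\left(A{\left(4 \right)},-4 \right)},10 \right)} = \left(131 - \frac{1}{140}\right) 3 \cdot 10 = \frac{18339}{140} \cdot 30 = \frac{55017}{14}$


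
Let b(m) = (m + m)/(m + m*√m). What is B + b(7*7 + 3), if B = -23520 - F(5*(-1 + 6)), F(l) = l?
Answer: -1200797/51 + 4*√13/51 ≈ -23545.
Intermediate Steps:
b(m) = 2*m/(m + m^(3/2)) (b(m) = (2*m)/(m + m^(3/2)) = 2*m/(m + m^(3/2)))
B = -23545 (B = -23520 - 5*(-1 + 6) = -23520 - 5*5 = -23520 - 1*25 = -23520 - 25 = -23545)
B + b(7*7 + 3) = -23545 + 2*(7*7 + 3)/((7*7 + 3) + (7*7 + 3)^(3/2)) = -23545 + 2*(49 + 3)/((49 + 3) + (49 + 3)^(3/2)) = -23545 + 2*52/(52 + 52^(3/2)) = -23545 + 2*52/(52 + 104*√13) = -23545 + 104/(52 + 104*√13)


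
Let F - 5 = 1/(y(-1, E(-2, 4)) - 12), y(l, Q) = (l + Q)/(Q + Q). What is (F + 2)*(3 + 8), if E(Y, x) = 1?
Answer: 913/12 ≈ 76.083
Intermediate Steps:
y(l, Q) = (Q + l)/(2*Q) (y(l, Q) = (Q + l)/((2*Q)) = (Q + l)*(1/(2*Q)) = (Q + l)/(2*Q))
F = 59/12 (F = 5 + 1/((½)*(1 - 1)/1 - 12) = 5 + 1/((½)*1*0 - 12) = 5 + 1/(0 - 12) = 5 + 1/(-12) = 5 - 1/12 = 59/12 ≈ 4.9167)
(F + 2)*(3 + 8) = (59/12 + 2)*(3 + 8) = (83/12)*11 = 913/12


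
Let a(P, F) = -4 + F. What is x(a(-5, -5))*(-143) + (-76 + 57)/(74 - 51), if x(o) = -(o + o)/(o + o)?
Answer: 3270/23 ≈ 142.17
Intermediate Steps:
x(o) = -1 (x(o) = -2*o/(2*o) = -2*o*1/(2*o) = -1*1 = -1)
x(a(-5, -5))*(-143) + (-76 + 57)/(74 - 51) = -1*(-143) + (-76 + 57)/(74 - 51) = 143 - 19/23 = 3270/23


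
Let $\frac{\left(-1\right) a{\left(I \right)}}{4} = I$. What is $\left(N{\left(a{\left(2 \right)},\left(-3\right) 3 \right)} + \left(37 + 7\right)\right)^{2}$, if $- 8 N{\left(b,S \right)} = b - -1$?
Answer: $\frac{128881}{64} \approx 2013.8$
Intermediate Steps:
$a{\left(I \right)} = - 4 I$
$N{\left(b,S \right)} = - \frac{1}{8} - \frac{b}{8}$ ($N{\left(b,S \right)} = - \frac{b - -1}{8} = - \frac{b + 1}{8} = - \frac{1 + b}{8} = - \frac{1}{8} - \frac{b}{8}$)
$\left(N{\left(a{\left(2 \right)},\left(-3\right) 3 \right)} + \left(37 + 7\right)\right)^{2} = \left(\left(- \frac{1}{8} - \frac{\left(-4\right) 2}{8}\right) + \left(37 + 7\right)\right)^{2} = \left(\left(- \frac{1}{8} - -1\right) + 44\right)^{2} = \left(\left(- \frac{1}{8} + 1\right) + 44\right)^{2} = \left(\frac{7}{8} + 44\right)^{2} = \left(\frac{359}{8}\right)^{2} = \frac{128881}{64}$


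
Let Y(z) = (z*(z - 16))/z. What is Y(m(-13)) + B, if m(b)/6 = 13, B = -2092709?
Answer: -2092647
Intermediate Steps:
m(b) = 78 (m(b) = 6*13 = 78)
Y(z) = -16 + z (Y(z) = (z*(-16 + z))/z = -16 + z)
Y(m(-13)) + B = (-16 + 78) - 2092709 = 62 - 2092709 = -2092647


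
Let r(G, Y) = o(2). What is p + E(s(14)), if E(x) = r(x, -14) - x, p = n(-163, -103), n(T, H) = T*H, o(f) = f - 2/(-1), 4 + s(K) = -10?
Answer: 16807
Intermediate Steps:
s(K) = -14 (s(K) = -4 - 10 = -14)
o(f) = 2 + f (o(f) = f - 2*(-1) = f - 1*(-2) = f + 2 = 2 + f)
r(G, Y) = 4 (r(G, Y) = 2 + 2 = 4)
n(T, H) = H*T
p = 16789 (p = -103*(-163) = 16789)
E(x) = 4 - x
p + E(s(14)) = 16789 + (4 - 1*(-14)) = 16789 + (4 + 14) = 16789 + 18 = 16807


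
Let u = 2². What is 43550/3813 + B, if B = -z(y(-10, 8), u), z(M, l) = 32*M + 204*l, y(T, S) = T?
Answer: -1847698/3813 ≈ -484.58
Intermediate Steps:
u = 4
B = -496 (B = -(32*(-10) + 204*4) = -(-320 + 816) = -1*496 = -496)
43550/3813 + B = 43550/3813 - 496 = -1847698/3813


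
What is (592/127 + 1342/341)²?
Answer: 1145551716/15499969 ≈ 73.907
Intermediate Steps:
(592/127 + 1342/341)² = (592*(1/127) + 1342*(1/341))² = (592/127 + 122/31)² = (33846/3937)² = 1145551716/15499969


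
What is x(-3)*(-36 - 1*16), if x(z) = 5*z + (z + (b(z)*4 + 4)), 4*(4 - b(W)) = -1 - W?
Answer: 0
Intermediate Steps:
b(W) = 17/4 + W/4 (b(W) = 4 - (-1 - W)/4 = 4 + (¼ + W/4) = 17/4 + W/4)
x(z) = 21 + 7*z (x(z) = 5*z + (z + ((17/4 + z/4)*4 + 4)) = 5*z + (z + ((17 + z) + 4)) = 5*z + (z + (21 + z)) = 5*z + (21 + 2*z) = 21 + 7*z)
x(-3)*(-36 - 1*16) = (21 + 7*(-3))*(-36 - 1*16) = (21 - 21)*(-36 - 16) = 0*(-52) = 0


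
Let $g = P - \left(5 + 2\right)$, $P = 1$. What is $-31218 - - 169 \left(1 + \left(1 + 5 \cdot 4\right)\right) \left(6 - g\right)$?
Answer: $13398$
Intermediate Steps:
$g = -6$ ($g = 1 - \left(5 + 2\right) = 1 - 7 = -6$)
$-31218 - - 169 \left(1 + \left(1 + 5 \cdot 4\right)\right) \left(6 - g\right) = -31218 - - 169 \left(1 + \left(1 + 5 \cdot 4\right)\right) \left(6 - -6\right) = -31218 - - 169 \left(1 + \left(1 + 20\right)\right) \left(6 + 6\right) = -31218 - - 169 \left(1 + 21\right) 12 = -31218 - - 169 \cdot 22 \cdot 12 = -31218 - \left(-169\right) 264 = -31218 - -44616 = -31218 + 44616 = 13398$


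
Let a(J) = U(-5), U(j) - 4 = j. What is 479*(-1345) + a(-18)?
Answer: -644256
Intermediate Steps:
U(j) = 4 + j
a(J) = -1 (a(J) = 4 - 5 = -1)
479*(-1345) + a(-18) = 479*(-1345) - 1 = -644255 - 1 = -644256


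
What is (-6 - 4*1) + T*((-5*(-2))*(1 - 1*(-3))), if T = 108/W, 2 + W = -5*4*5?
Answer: -890/17 ≈ -52.353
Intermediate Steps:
W = -102 (W = -2 - 5*4*5 = -2 - 20*5 = -2 - 100 = -102)
T = -18/17 (T = 108/(-102) = 108*(-1/102) = -18/17 ≈ -1.0588)
(-6 - 4*1) + T*((-5*(-2))*(1 - 1*(-3))) = (-6 - 4*1) - 18*(-5*(-2))*(1 - 1*(-3))/17 = (-6 - 4) - 180*(1 + 3)/17 = -10 - 180*4/17 = -10 - 18/17*40 = -10 - 720/17 = -890/17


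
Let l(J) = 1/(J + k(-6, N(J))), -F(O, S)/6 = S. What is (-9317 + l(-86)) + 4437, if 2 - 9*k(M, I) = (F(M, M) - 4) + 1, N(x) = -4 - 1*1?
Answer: -3928409/805 ≈ -4880.0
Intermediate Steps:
F(O, S) = -6*S
N(x) = -5 (N(x) = -4 - 1 = -5)
k(M, I) = 5/9 + 2*M/3 (k(M, I) = 2/9 - ((-6*M - 4) + 1)/9 = 2/9 - ((-4 - 6*M) + 1)/9 = 2/9 - (-3 - 6*M)/9 = 2/9 + (1/3 + 2*M/3) = 5/9 + 2*M/3)
l(J) = 1/(-31/9 + J) (l(J) = 1/(J + (5/9 + (2/3)*(-6))) = 1/(J + (5/9 - 4)) = 1/(J - 31/9) = 1/(-31/9 + J))
(-9317 + l(-86)) + 4437 = (-9317 + 9/(-31 + 9*(-86))) + 4437 = (-9317 + 9/(-31 - 774)) + 4437 = (-9317 + 9/(-805)) + 4437 = (-9317 + 9*(-1/805)) + 4437 = (-9317 - 9/805) + 4437 = -7500194/805 + 4437 = -3928409/805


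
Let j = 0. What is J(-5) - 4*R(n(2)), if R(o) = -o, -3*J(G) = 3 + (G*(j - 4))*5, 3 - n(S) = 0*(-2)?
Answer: -67/3 ≈ -22.333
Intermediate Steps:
n(S) = 3 (n(S) = 3 - 0*(-2) = 3 - 1*0 = 3 + 0 = 3)
J(G) = -1 + 20*G/3 (J(G) = -(3 + (G*(0 - 4))*5)/3 = -(3 + (G*(-4))*5)/3 = -(3 - 4*G*5)/3 = -(3 - 20*G)/3 = -1 + 20*G/3)
J(-5) - 4*R(n(2)) = (-1 + (20/3)*(-5)) - (-4)*3 = (-1 - 100/3) - 4*(-3) = -103/3 + 12 = -67/3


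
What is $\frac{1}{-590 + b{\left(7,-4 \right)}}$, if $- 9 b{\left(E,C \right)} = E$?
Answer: $- \frac{9}{5317} \approx -0.0016927$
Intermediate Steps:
$b{\left(E,C \right)} = - \frac{E}{9}$
$\frac{1}{-590 + b{\left(7,-4 \right)}} = \frac{1}{-590 - \frac{7}{9}} = \frac{1}{- \frac{5317}{9}} = - \frac{9}{5317}$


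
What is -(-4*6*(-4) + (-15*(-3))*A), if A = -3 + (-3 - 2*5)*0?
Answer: 39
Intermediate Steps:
A = -3 (A = -3 + (-3 - 10)*0 = -3 - 13*0 = -3 + 0 = -3)
-(-4*6*(-4) + (-15*(-3))*A) = -(-4*6*(-4) - 15*(-3)*(-3)) = -(-24*(-4) + 45*(-3)) = -(96 - 135) = -1*(-39) = 39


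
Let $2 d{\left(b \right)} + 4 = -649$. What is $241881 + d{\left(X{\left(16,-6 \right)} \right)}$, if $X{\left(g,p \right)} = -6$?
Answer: $\frac{483109}{2} \approx 2.4155 \cdot 10^{5}$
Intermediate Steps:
$d{\left(b \right)} = - \frac{653}{2}$ ($d{\left(b \right)} = -2 + \frac{1}{2} \left(-649\right) = -2 - \frac{649}{2} = - \frac{653}{2}$)
$241881 + d{\left(X{\left(16,-6 \right)} \right)} = 241881 - \frac{653}{2} = \frac{483109}{2}$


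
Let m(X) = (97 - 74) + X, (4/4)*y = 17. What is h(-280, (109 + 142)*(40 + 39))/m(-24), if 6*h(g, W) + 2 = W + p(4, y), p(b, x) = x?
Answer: -9922/3 ≈ -3307.3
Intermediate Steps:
y = 17
m(X) = 23 + X
h(g, W) = 5/2 + W/6 (h(g, W) = -⅓ + (W + 17)/6 = -⅓ + (17 + W)/6 = -⅓ + (17/6 + W/6) = 5/2 + W/6)
h(-280, (109 + 142)*(40 + 39))/m(-24) = (5/2 + ((109 + 142)*(40 + 39))/6)/(23 - 24) = (5/2 + (251*79)/6)/(-1) = (5/2 + (⅙)*19829)*(-1) = (5/2 + 19829/6)*(-1) = (9922/3)*(-1) = -9922/3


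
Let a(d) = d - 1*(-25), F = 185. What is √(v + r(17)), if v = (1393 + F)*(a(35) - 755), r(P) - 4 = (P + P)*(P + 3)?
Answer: I*√1096026 ≈ 1046.9*I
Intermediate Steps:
a(d) = 25 + d (a(d) = d + 25 = 25 + d)
r(P) = 4 + 2*P*(3 + P) (r(P) = 4 + (P + P)*(P + 3) = 4 + (2*P)*(3 + P) = 4 + 2*P*(3 + P))
v = -1096710 (v = (1393 + 185)*((25 + 35) - 755) = 1578*(60 - 755) = 1578*(-695) = -1096710)
√(v + r(17)) = √(-1096710 + (4 + 2*17² + 6*17)) = √(-1096710 + (4 + 2*289 + 102)) = √(-1096710 + (4 + 578 + 102)) = √(-1096710 + 684) = √(-1096026) = I*√1096026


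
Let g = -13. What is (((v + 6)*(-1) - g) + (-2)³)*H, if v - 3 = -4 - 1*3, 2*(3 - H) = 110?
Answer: -156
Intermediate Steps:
H = -52 (H = 3 - ½*110 = 3 - 55 = -52)
v = -4 (v = 3 + (-4 - 1*3) = 3 + (-4 - 3) = 3 - 7 = -4)
(((v + 6)*(-1) - g) + (-2)³)*H = (((-4 + 6)*(-1) - 1*(-13)) + (-2)³)*(-52) = ((2*(-1) + 13) - 8)*(-52) = ((-2 + 13) - 8)*(-52) = (11 - 8)*(-52) = 3*(-52) = -156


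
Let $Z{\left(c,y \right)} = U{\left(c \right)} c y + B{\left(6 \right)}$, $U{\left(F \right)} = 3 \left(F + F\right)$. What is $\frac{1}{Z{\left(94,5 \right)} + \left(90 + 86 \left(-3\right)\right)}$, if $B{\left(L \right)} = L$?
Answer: $\frac{1}{264918} \approx 3.7748 \cdot 10^{-6}$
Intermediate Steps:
$U{\left(F \right)} = 6 F$ ($U{\left(F \right)} = 3 \cdot 2 F = 6 F$)
$Z{\left(c,y \right)} = 6 + 6 y c^{2}$ ($Z{\left(c,y \right)} = 6 c c y + 6 = 6 c^{2} y + 6 = 6 y c^{2} + 6 = 6 + 6 y c^{2}$)
$\frac{1}{Z{\left(94,5 \right)} + \left(90 + 86 \left(-3\right)\right)} = \frac{1}{\left(6 + 6 \cdot 5 \cdot 94^{2}\right) + \left(90 + 86 \left(-3\right)\right)} = \frac{1}{\left(6 + 6 \cdot 5 \cdot 8836\right) + \left(90 - 258\right)} = \frac{1}{\left(6 + 265080\right) - 168} = \frac{1}{265086 - 168} = \frac{1}{264918}$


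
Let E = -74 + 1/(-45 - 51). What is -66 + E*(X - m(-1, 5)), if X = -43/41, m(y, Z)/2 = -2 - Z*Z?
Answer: -15684731/3936 ≈ -3984.9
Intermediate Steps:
m(y, Z) = -4 - 2*Z² (m(y, Z) = 2*(-2 - Z*Z) = 2*(-2 - Z²) = -4 - 2*Z²)
X = -43/41 (X = -43*1/41 = -43/41 ≈ -1.0488)
E = -7105/96 (E = -74 + 1/(-96) = -74 - 1/96 = -7105/96 ≈ -74.010)
-66 + E*(X - m(-1, 5)) = -66 - 7105*(-43/41 - (-4 - 2*5²))/96 = -66 - 7105*(-43/41 - (-4 - 2*25))/96 = -66 - 7105*(-43/41 - (-4 - 50))/96 = -66 - 7105*(-43/41 - 1*(-54))/96 = -66 - 7105*(-43/41 + 54)/96 = -66 - 7105/96*2171/41 = -66 - 15424955/3936 = -15684731/3936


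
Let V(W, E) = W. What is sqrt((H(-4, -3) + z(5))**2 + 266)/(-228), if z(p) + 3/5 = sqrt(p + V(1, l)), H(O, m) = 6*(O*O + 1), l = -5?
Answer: -sqrt(263849 + 5070*sqrt(6))/1140 ≈ -0.46106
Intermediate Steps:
H(O, m) = 6 + 6*O**2 (H(O, m) = 6*(O**2 + 1) = 6*(1 + O**2) = 6 + 6*O**2)
z(p) = -3/5 + sqrt(1 + p) (z(p) = -3/5 + sqrt(p + 1) = -3/5 + sqrt(1 + p))
sqrt((H(-4, -3) + z(5))**2 + 266)/(-228) = sqrt(((6 + 6*(-4)**2) + (-3/5 + sqrt(1 + 5)))**2 + 266)/(-228) = sqrt(((6 + 6*16) + (-3/5 + sqrt(6)))**2 + 266)*(-1/228) = sqrt(((6 + 96) + (-3/5 + sqrt(6)))**2 + 266)*(-1/228) = sqrt((102 + (-3/5 + sqrt(6)))**2 + 266)*(-1/228) = sqrt((507/5 + sqrt(6))**2 + 266)*(-1/228) = sqrt(266 + (507/5 + sqrt(6))**2)*(-1/228) = -sqrt(266 + (507/5 + sqrt(6))**2)/228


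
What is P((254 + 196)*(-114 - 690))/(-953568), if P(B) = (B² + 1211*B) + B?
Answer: -452988675/3311 ≈ -1.3681e+5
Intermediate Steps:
P(B) = B² + 1212*B
P((254 + 196)*(-114 - 690))/(-953568) = (((254 + 196)*(-114 - 690))*(1212 + (254 + 196)*(-114 - 690)))/(-953568) = ((450*(-804))*(1212 + 450*(-804)))*(-1/953568) = -361800*(1212 - 361800)*(-1/953568) = -361800*(-360588)*(-1/953568) = 130460738400*(-1/953568) = -452988675/3311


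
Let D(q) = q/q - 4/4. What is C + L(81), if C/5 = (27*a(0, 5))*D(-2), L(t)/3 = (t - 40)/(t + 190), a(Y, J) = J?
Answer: 123/271 ≈ 0.45387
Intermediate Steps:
D(q) = 0 (D(q) = 1 - 4*¼ = 1 - 1 = 0)
L(t) = 3*(-40 + t)/(190 + t) (L(t) = 3*((t - 40)/(t + 190)) = 3*((-40 + t)/(190 + t)) = 3*(-40 + t)/(190 + t))
C = 0 (C = 5*((27*5)*0) = 5*(135*0) = 5*0 = 0)
C + L(81) = 0 + 3*(-40 + 81)/(190 + 81) = 0 + 3*41/271 = 0 + 3*(1/271)*41 = 0 + 123/271 = 123/271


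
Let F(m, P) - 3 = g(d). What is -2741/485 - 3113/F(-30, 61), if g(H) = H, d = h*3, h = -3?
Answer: 1493359/2910 ≈ 513.18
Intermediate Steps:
d = -9 (d = -3*3 = -9)
F(m, P) = -6 (F(m, P) = 3 - 9 = -6)
-2741/485 - 3113/F(-30, 61) = -2741/485 - 3113/(-6) = -2741*1/485 - 3113*(-⅙) = -2741/485 + 3113/6 = 1493359/2910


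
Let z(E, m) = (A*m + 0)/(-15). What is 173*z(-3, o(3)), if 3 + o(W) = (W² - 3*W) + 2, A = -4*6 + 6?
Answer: -1038/5 ≈ -207.60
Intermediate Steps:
A = -18 (A = -24 + 6 = -18)
o(W) = -1 + W² - 3*W (o(W) = -3 + ((W² - 3*W) + 2) = -3 + (2 + W² - 3*W) = -1 + W² - 3*W)
z(E, m) = 6*m/5 (z(E, m) = (-18*m + 0)/(-15) = -18*m*(-1/15) = 6*m/5)
173*z(-3, o(3)) = 173*(6*(-1 + 3² - 3*3)/5) = 173*(6*(-1 + 9 - 9)/5) = 173*((6/5)*(-1)) = 173*(-6/5) = -1038/5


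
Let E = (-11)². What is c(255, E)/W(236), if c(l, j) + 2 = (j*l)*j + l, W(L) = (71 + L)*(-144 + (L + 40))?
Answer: 84857/921 ≈ 92.136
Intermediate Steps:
E = 121
W(L) = (-104 + L)*(71 + L) (W(L) = (71 + L)*(-144 + (40 + L)) = (71 + L)*(-104 + L) = (-104 + L)*(71 + L))
c(l, j) = -2 + l + l*j² (c(l, j) = -2 + ((j*l)*j + l) = -2 + (l*j² + l) = -2 + (l + l*j²) = -2 + l + l*j²)
c(255, E)/W(236) = (-2 + 255 + 255*121²)/(-7384 + 236² - 33*236) = (-2 + 255 + 255*14641)/(-7384 + 55696 - 7788) = (-2 + 255 + 3733455)/40524 = 3733708*(1/40524) = 84857/921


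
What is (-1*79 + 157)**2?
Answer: 6084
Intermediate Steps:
(-1*79 + 157)**2 = (-79 + 157)**2 = 78**2 = 6084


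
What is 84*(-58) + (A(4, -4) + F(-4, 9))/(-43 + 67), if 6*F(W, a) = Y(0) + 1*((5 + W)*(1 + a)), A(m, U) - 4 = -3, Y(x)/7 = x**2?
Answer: -43847/9 ≈ -4871.9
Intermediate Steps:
Y(x) = 7*x**2
A(m, U) = 1 (A(m, U) = 4 - 3 = 1)
F(W, a) = (1 + a)*(5 + W)/6 (F(W, a) = (7*0**2 + 1*((5 + W)*(1 + a)))/6 = (7*0 + 1*((1 + a)*(5 + W)))/6 = (0 + (1 + a)*(5 + W))/6 = ((1 + a)*(5 + W))/6 = (1 + a)*(5 + W)/6)
84*(-58) + (A(4, -4) + F(-4, 9))/(-43 + 67) = 84*(-58) + (1 + (5/6 + (1/6)*(-4) + (5/6)*9 + (1/6)*(-4)*9))/(-43 + 67) = -4872 + (1 + (5/6 - 2/3 + 15/2 - 6))/24 = -4872 + (1 + 5/3)*(1/24) = -4872 + (8/3)*(1/24) = -4872 + 1/9 = -43847/9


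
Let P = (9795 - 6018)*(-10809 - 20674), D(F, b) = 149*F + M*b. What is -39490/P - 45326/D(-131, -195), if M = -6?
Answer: 5390497777876/2181903278559 ≈ 2.4705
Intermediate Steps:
D(F, b) = -6*b + 149*F (D(F, b) = 149*F - 6*b = -6*b + 149*F)
P = -118911291 (P = 3777*(-31483) = -118911291)
-39490/P - 45326/D(-131, -195) = -39490/(-118911291) - 45326/(-6*(-195) + 149*(-131)) = -39490*(-1/118911291) - 45326/(1170 - 19519) = 39490/118911291 - 45326/(-18349) = 39490/118911291 - 45326*(-1/18349) = 39490/118911291 + 45326/18349 = 5390497777876/2181903278559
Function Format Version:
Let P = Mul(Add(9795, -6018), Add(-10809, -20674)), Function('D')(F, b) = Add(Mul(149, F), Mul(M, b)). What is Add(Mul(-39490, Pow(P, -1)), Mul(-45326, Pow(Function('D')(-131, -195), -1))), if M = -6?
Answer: Rational(5390497777876, 2181903278559) ≈ 2.4705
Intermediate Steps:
Function('D')(F, b) = Add(Mul(-6, b), Mul(149, F)) (Function('D')(F, b) = Add(Mul(149, F), Mul(-6, b)) = Add(Mul(-6, b), Mul(149, F)))
P = -118911291 (P = Mul(3777, -31483) = -118911291)
Add(Mul(-39490, Pow(P, -1)), Mul(-45326, Pow(Function('D')(-131, -195), -1))) = Add(Mul(-39490, Pow(-118911291, -1)), Mul(-45326, Pow(Add(Mul(-6, -195), Mul(149, -131)), -1))) = Add(Mul(-39490, Rational(-1, 118911291)), Mul(-45326, Pow(Add(1170, -19519), -1))) = Add(Rational(39490, 118911291), Mul(-45326, Pow(-18349, -1))) = Add(Rational(39490, 118911291), Mul(-45326, Rational(-1, 18349))) = Add(Rational(39490, 118911291), Rational(45326, 18349)) = Rational(5390497777876, 2181903278559)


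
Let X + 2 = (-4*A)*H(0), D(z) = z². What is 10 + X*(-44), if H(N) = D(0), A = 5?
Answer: 98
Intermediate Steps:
H(N) = 0 (H(N) = 0² = 0)
X = -2 (X = -2 - 4*5*0 = -2 - 20*0 = -2 + 0 = -2)
10 + X*(-44) = 10 - 2*(-44) = 10 + 88 = 98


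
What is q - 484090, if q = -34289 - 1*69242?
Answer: -587621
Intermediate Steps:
q = -103531 (q = -34289 - 69242 = -103531)
q - 484090 = -103531 - 484090 = -587621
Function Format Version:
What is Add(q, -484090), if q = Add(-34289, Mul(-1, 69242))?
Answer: -587621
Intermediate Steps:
q = -103531 (q = Add(-34289, -69242) = -103531)
Add(q, -484090) = Add(-103531, -484090) = -587621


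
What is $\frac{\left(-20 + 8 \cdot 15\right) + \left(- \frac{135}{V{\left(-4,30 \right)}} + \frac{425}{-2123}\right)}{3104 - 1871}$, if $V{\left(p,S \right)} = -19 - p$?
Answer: $\frac{562}{6369} \approx 0.08824$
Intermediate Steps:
$\frac{\left(-20 + 8 \cdot 15\right) + \left(- \frac{135}{V{\left(-4,30 \right)}} + \frac{425}{-2123}\right)}{3104 - 1871} = \frac{\left(-20 + 8 \cdot 15\right) - \left(\frac{425}{2123} + \frac{135}{-19 - -4}\right)}{3104 - 1871} = \frac{\left(-20 + 120\right) - \left(\frac{425}{2123} + \frac{135}{-19 + 4}\right)}{1233} = \left(100 - \left(\frac{425}{2123} + \frac{135}{-15}\right)\right) \frac{1}{1233} = \left(100 - - \frac{18682}{2123}\right) \frac{1}{1233} = \left(100 + \left(9 - \frac{425}{2123}\right)\right) \frac{1}{1233} = \left(100 + \frac{18682}{2123}\right) \frac{1}{1233} = \frac{230982}{2123} \cdot \frac{1}{1233} = \frac{562}{6369}$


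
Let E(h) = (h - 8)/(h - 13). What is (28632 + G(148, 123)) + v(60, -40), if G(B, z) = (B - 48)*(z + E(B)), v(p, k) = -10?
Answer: 1107694/27 ≈ 41026.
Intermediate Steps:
E(h) = (-8 + h)/(-13 + h)
G(B, z) = (-48 + B)*(z + (-8 + B)/(-13 + B)) (G(B, z) = (B - 48)*(z + (-8 + B)/(-13 + B)) = (-48 + B)*(z + (-8 + B)/(-13 + B)))
(28632 + G(148, 123)) + v(60, -40) = (28632 + (384 - 48*148 + 148*(-8 + 148) + 123*(-48 + 148)*(-13 + 148))/(-13 + 148)) - 10 = (28632 + (384 - 7104 + 148*140 + 123*100*135)/135) - 10 = (28632 + (384 - 7104 + 20720 + 1660500)/135) - 10 = (28632 + (1/135)*1674500) - 10 = (28632 + 334900/27) - 10 = 1107964/27 - 10 = 1107694/27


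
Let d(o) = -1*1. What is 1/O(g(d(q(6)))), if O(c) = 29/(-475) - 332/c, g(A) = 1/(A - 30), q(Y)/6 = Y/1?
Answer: 475/4888671 ≈ 9.7163e-5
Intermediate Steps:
q(Y) = 6*Y (q(Y) = 6*(Y/1) = 6*(Y*1) = 6*Y)
d(o) = -1
g(A) = 1/(-30 + A)
O(c) = -29/475 - 332/c (O(c) = 29*(-1/475) - 332/c = -29/475 - 332/c)
1/O(g(d(q(6)))) = 1/(-29/475 - 332/(1/(-30 - 1))) = 1/(-29/475 - 332/(1/(-31))) = 1/(-29/475 - 332/(-1/31)) = 1/(-29/475 - 332*(-31)) = 1/(-29/475 + 10292) = 1/(4888671/475) = 475/4888671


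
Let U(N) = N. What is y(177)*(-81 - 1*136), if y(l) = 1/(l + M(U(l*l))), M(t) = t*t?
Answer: -217/981506418 ≈ -2.2109e-7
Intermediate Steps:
M(t) = t²
y(l) = 1/(l + l⁴) (y(l) = 1/(l + (l*l)²) = 1/(l + (l²)²) = 1/(l + l⁴))
y(177)*(-81 - 1*136) = (-81 - 1*136)/(177 + 177⁴) = (-81 - 136)/(177 + 981506241) = -217/981506418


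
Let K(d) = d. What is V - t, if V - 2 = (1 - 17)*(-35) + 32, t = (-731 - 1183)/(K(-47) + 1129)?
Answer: 322311/541 ≈ 595.77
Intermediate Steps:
t = -957/541 (t = (-731 - 1183)/(-47 + 1129) = -1914/1082 = -1914*1/1082 = -957/541 ≈ -1.7689)
V = 594 (V = 2 + ((1 - 17)*(-35) + 32) = 2 + (-16*(-35) + 32) = 2 + (560 + 32) = 2 + 592 = 594)
V - t = 594 - 1*(-957/541) = 594 + 957/541 = 322311/541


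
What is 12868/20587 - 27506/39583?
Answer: -56911978/814895221 ≈ -0.069840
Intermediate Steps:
12868/20587 - 27506/39583 = -56911978/814895221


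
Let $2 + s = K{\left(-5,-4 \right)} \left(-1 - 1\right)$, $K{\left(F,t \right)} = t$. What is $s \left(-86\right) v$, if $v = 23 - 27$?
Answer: $2064$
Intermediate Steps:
$s = 6$ ($s = -2 - 4 \left(-1 - 1\right) = -2 - -8 = -2 + 8 = 6$)
$v = -4$ ($v = 23 - 27 = -4$)
$s \left(-86\right) v = 6 \left(-86\right) \left(-4\right) = \left(-516\right) \left(-4\right) = 2064$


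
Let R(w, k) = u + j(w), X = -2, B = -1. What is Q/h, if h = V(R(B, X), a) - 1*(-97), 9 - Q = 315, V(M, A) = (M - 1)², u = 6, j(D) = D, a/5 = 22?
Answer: -306/113 ≈ -2.7080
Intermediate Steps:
a = 110 (a = 5*22 = 110)
R(w, k) = 6 + w
V(M, A) = (-1 + M)²
Q = -306 (Q = 9 - 1*315 = 9 - 315 = -306)
h = 113 (h = (-1 + (6 - 1))² - 1*(-97) = (-1 + 5)² + 97 = 4² + 97 = 16 + 97 = 113)
Q/h = -306/113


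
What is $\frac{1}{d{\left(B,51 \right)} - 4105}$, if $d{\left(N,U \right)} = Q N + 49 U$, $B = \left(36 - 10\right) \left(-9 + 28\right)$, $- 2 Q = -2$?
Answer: $- \frac{1}{1112} \approx -0.00089928$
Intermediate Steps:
$Q = 1$ ($Q = \left(- \frac{1}{2}\right) \left(-2\right) = 1$)
$B = 494$ ($B = 26 \cdot 19 = 494$)
$d{\left(N,U \right)} = N + 49 U$ ($d{\left(N,U \right)} = 1 N + 49 U = N + 49 U$)
$\frac{1}{d{\left(B,51 \right)} - 4105} = \frac{1}{\left(494 + 49 \cdot 51\right) - 4105} = \frac{1}{\left(494 + 2499\right) - 4105} = \frac{1}{2993 - 4105} = \frac{1}{-1112} = - \frac{1}{1112}$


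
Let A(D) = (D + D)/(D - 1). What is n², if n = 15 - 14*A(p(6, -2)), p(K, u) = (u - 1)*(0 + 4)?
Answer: 19881/169 ≈ 117.64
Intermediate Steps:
p(K, u) = -4 + 4*u (p(K, u) = (-1 + u)*4 = -4 + 4*u)
A(D) = 2*D/(-1 + D) (A(D) = (2*D)/(-1 + D) = 2*D/(-1 + D))
n = -141/13 (n = 15 - 28*(-4 + 4*(-2))/(-1 + (-4 + 4*(-2))) = 15 - 28*(-4 - 8)/(-1 + (-4 - 8)) = 15 - 28*(-12)/(-1 - 12) = 15 - 28*(-12)/(-13) = 15 - 28*(-12)*(-1)/13 = 15 - 14*24/13 = 15 - 336/13 = -141/13 ≈ -10.846)
n² = (-141/13)² = 19881/169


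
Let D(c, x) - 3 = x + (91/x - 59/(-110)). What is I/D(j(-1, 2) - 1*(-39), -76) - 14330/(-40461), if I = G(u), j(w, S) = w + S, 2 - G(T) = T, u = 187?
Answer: 35700741290/12458063283 ≈ 2.8657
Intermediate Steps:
G(T) = 2 - T
j(w, S) = S + w
I = -185 (I = 2 - 1*187 = 2 - 187 = -185)
D(c, x) = 389/110 + x + 91/x (D(c, x) = 3 + (x + (91/x - 59/(-110))) = 3 + (x + (91/x - 59*(-1/110))) = 3 + (x + (91/x + 59/110)) = 3 + (x + (59/110 + 91/x)) = 3 + (59/110 + x + 91/x) = 389/110 + x + 91/x)
I/D(j(-1, 2) - 1*(-39), -76) - 14330/(-40461) = -185/(389/110 - 76 + 91/(-76)) - 14330/(-40461) = -185/(389/110 - 76 + 91*(-1/76)) - 14330*(-1/40461) = -185/(389/110 - 76 - 91/76) + 14330/40461 = -185/(-307903/4180) + 14330/40461 = -185*(-4180/307903) + 14330/40461 = 773300/307903 + 14330/40461 = 35700741290/12458063283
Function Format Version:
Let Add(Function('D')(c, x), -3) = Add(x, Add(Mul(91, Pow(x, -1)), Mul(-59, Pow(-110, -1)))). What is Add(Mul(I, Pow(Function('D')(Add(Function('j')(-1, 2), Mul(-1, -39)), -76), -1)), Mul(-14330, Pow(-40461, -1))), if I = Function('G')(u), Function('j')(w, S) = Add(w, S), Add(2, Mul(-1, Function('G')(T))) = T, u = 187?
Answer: Rational(35700741290, 12458063283) ≈ 2.8657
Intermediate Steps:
Function('G')(T) = Add(2, Mul(-1, T))
Function('j')(w, S) = Add(S, w)
I = -185 (I = Add(2, Mul(-1, 187)) = Add(2, -187) = -185)
Function('D')(c, x) = Add(Rational(389, 110), x, Mul(91, Pow(x, -1))) (Function('D')(c, x) = Add(3, Add(x, Add(Mul(91, Pow(x, -1)), Mul(-59, Pow(-110, -1))))) = Add(3, Add(x, Add(Mul(91, Pow(x, -1)), Mul(-59, Rational(-1, 110))))) = Add(3, Add(x, Add(Mul(91, Pow(x, -1)), Rational(59, 110)))) = Add(3, Add(x, Add(Rational(59, 110), Mul(91, Pow(x, -1))))) = Add(3, Add(Rational(59, 110), x, Mul(91, Pow(x, -1)))) = Add(Rational(389, 110), x, Mul(91, Pow(x, -1))))
Add(Mul(I, Pow(Function('D')(Add(Function('j')(-1, 2), Mul(-1, -39)), -76), -1)), Mul(-14330, Pow(-40461, -1))) = Add(Mul(-185, Pow(Add(Rational(389, 110), -76, Mul(91, Pow(-76, -1))), -1)), Mul(-14330, Pow(-40461, -1))) = Add(Mul(-185, Pow(Add(Rational(389, 110), -76, Mul(91, Rational(-1, 76))), -1)), Mul(-14330, Rational(-1, 40461))) = Add(Mul(-185, Pow(Add(Rational(389, 110), -76, Rational(-91, 76)), -1)), Rational(14330, 40461)) = Add(Mul(-185, Pow(Rational(-307903, 4180), -1)), Rational(14330, 40461)) = Add(Mul(-185, Rational(-4180, 307903)), Rational(14330, 40461)) = Add(Rational(773300, 307903), Rational(14330, 40461)) = Rational(35700741290, 12458063283)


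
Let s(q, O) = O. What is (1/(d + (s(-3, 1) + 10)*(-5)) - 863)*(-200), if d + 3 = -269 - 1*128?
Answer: 15706640/91 ≈ 1.7260e+5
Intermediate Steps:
d = -400 (d = -3 + (-269 - 1*128) = -3 + (-269 - 128) = -3 - 397 = -400)
(1/(d + (s(-3, 1) + 10)*(-5)) - 863)*(-200) = (1/(-400 + (1 + 10)*(-5)) - 863)*(-200) = (1/(-400 + 11*(-5)) - 863)*(-200) = (1/(-400 - 55) - 863)*(-200) = (1/(-455) - 863)*(-200) = (-1/455 - 863)*(-200) = -392666/455*(-200) = 15706640/91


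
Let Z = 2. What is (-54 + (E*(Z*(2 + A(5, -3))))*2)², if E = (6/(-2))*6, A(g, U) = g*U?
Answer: 777924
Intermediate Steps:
A(g, U) = U*g
E = -18 (E = (6*(-½))*6 = -3*6 = -18)
(-54 + (E*(Z*(2 + A(5, -3))))*2)² = (-54 - 36*(2 - 3*5)*2)² = (-54 - 36*(2 - 15)*2)² = (-54 - 36*(-13)*2)² = (-54 - 18*(-26)*2)² = (-54 + 468*2)² = (-54 + 936)² = 882² = 777924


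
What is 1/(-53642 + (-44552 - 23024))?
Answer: -1/121218 ≈ -8.2496e-6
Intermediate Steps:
1/(-53642 + (-44552 - 23024)) = 1/(-53642 - 67576) = 1/(-121218) = -1/121218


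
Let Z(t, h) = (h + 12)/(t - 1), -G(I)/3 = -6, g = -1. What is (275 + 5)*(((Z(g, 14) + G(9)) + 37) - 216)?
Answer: -48720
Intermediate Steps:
G(I) = 18 (G(I) = -3*(-6) = 18)
Z(t, h) = (12 + h)/(-1 + t)
(275 + 5)*(((Z(g, 14) + G(9)) + 37) - 216) = (275 + 5)*((((12 + 14)/(-1 - 1) + 18) + 37) - 216) = 280*(((26/(-2) + 18) + 37) - 216) = 280*(((-1/2*26 + 18) + 37) - 216) = 280*(((-13 + 18) + 37) - 216) = 280*((5 + 37) - 216) = 280*(42 - 216) = 280*(-174) = -48720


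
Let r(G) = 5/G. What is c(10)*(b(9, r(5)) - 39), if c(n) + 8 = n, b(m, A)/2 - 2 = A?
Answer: -66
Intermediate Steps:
b(m, A) = 4 + 2*A
c(n) = -8 + n
c(10)*(b(9, r(5)) - 39) = (-8 + 10)*((4 + 2*(5/5)) - 39) = 2*((4 + 2*(5*(1/5))) - 39) = 2*((4 + 2*1) - 39) = 2*((4 + 2) - 39) = 2*(6 - 39) = 2*(-33) = -66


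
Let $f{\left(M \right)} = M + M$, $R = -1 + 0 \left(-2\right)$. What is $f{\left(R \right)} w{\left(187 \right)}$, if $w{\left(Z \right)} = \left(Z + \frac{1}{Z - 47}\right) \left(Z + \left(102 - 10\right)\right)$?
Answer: $- \frac{7304499}{70} \approx -1.0435 \cdot 10^{5}$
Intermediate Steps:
$R = -1$ ($R = -1 + 0 = -1$)
$f{\left(M \right)} = 2 M$
$w{\left(Z \right)} = \left(92 + Z\right) \left(Z + \frac{1}{-47 + Z}\right)$ ($w{\left(Z \right)} = \left(Z + \frac{1}{-47 + Z}\right) \left(Z + \left(102 - 10\right)\right) = \left(Z + \frac{1}{-47 + Z}\right) \left(Z + 92\right) = \left(Z + \frac{1}{-47 + Z}\right) \left(92 + Z\right) = \left(92 + Z\right) \left(Z + \frac{1}{-47 + Z}\right)$)
$f{\left(R \right)} w{\left(187 \right)} = 2 \left(-1\right) \frac{92 + 187^{3} - 808401 + 45 \cdot 187^{2}}{-47 + 187} = - 2 \frac{92 + 6539203 - 808401 + 45 \cdot 34969}{140} = - 2 \frac{92 + 6539203 - 808401 + 1573605}{140} = - 2 \cdot \frac{1}{140} \cdot 7304499 = \left(-2\right) \frac{7304499}{140} = - \frac{7304499}{70}$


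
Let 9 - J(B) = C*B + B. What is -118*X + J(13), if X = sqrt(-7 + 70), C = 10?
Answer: -134 - 354*sqrt(7) ≈ -1070.6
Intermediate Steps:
J(B) = 9 - 11*B (J(B) = 9 - (10*B + B) = 9 - 11*B)
X = 3*sqrt(7) (X = sqrt(63) = 3*sqrt(7) ≈ 7.9373)
-118*X + J(13) = -354*sqrt(7) + (9 - 11*13) = -354*sqrt(7) + (9 - 143) = -354*sqrt(7) - 134 = -134 - 354*sqrt(7)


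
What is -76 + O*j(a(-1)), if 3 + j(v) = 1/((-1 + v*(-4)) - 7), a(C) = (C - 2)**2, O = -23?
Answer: -285/44 ≈ -6.4773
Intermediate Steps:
a(C) = (-2 + C)**2
j(v) = -3 + 1/(-8 - 4*v) (j(v) = -3 + 1/((-1 + v*(-4)) - 7) = -3 + 1/((-1 - 4*v) - 7) = -3 + 1/(-8 - 4*v))
-76 + O*j(a(-1)) = -76 - 23*(-25 - 12*(-2 - 1)**2)/(4*(2 + (-2 - 1)**2)) = -76 - 23*(-25 - 12*(-3)**2)/(4*(2 + (-3)**2)) = -76 - 23*(-25 - 12*9)/(4*(2 + 9)) = -76 - 23*(-25 - 108)/(4*11) = -76 - 23*(-133)/(4*11) = -76 - 23*(-133/44) = -76 + 3059/44 = -285/44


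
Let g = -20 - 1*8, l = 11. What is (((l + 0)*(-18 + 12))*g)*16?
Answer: 29568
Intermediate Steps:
g = -28 (g = -20 - 8 = -28)
(((l + 0)*(-18 + 12))*g)*16 = (((11 + 0)*(-18 + 12))*(-28))*16 = ((11*(-6))*(-28))*16 = -66*(-28)*16 = 1848*16 = 29568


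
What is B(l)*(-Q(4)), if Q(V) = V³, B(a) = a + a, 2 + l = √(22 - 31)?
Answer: 256 - 384*I ≈ 256.0 - 384.0*I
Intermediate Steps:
l = -2 + 3*I (l = -2 + √(22 - 31) = -2 + √(-9) = -2 + 3*I ≈ -2.0 + 3.0*I)
B(a) = 2*a
B(l)*(-Q(4)) = (2*(-2 + 3*I))*(-1*4³) = (-4 + 6*I)*(-1*64) = (-4 + 6*I)*(-64) = 256 - 384*I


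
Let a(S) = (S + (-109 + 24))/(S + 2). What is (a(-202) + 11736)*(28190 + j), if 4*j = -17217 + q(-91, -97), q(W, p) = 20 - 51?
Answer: 28026647293/100 ≈ 2.8027e+8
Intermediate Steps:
q(W, p) = -31
a(S) = (-85 + S)/(2 + S) (a(S) = (S - 85)/(2 + S) = (-85 + S)/(2 + S))
j = -4312 (j = (-17217 - 31)/4 = (1/4)*(-17248) = -4312)
(a(-202) + 11736)*(28190 + j) = ((-85 - 202)/(2 - 202) + 11736)*(28190 - 4312) = (-287/(-200) + 11736)*23878 = (-1/200*(-287) + 11736)*23878 = (287/200 + 11736)*23878 = (2347487/200)*23878 = 28026647293/100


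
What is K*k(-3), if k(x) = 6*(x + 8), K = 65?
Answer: 1950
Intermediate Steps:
k(x) = 48 + 6*x (k(x) = 6*(8 + x) = 48 + 6*x)
K*k(-3) = 65*(48 + 6*(-3)) = 65*(48 - 18) = 65*30 = 1950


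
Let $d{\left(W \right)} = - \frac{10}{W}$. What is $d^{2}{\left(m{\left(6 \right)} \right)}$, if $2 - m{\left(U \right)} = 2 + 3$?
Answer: $\frac{100}{9} \approx 11.111$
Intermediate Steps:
$m{\left(U \right)} = -3$ ($m{\left(U \right)} = 2 - \left(2 + 3\right) = 2 - 5 = -3$)
$d^{2}{\left(m{\left(6 \right)} \right)} = \left(- \frac{10}{-3}\right)^{2} = \left(\left(-10\right) \left(- \frac{1}{3}\right)\right)^{2} = \left(\frac{10}{3}\right)^{2} = \frac{100}{9}$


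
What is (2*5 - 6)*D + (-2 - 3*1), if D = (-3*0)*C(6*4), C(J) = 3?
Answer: -5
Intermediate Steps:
D = 0 (D = -3*0*3 = 0*3 = 0)
(2*5 - 6)*D + (-2 - 3*1) = (2*5 - 6)*0 + (-2 - 3*1) = (10 - 6)*0 + (-2 - 3) = 4*0 - 5 = 0 - 5 = -5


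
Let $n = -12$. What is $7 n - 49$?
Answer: $-133$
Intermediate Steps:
$7 n - 49 = 7 \left(-12\right) - 49 = -84 - 49 = -133$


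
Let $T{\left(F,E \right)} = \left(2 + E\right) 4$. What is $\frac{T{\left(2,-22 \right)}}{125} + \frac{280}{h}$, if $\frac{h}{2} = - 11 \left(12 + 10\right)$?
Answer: $- \frac{3686}{3025} \approx -1.2185$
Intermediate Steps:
$h = -484$ ($h = 2 \left(- 11 \left(12 + 10\right)\right) = 2 \left(\left(-11\right) 22\right) = 2 \left(-242\right) = -484$)
$T{\left(F,E \right)} = 8 + 4 E$
$\frac{T{\left(2,-22 \right)}}{125} + \frac{280}{h} = \frac{8 + 4 \left(-22\right)}{125} + \frac{280}{-484} = \left(8 - 88\right) \frac{1}{125} + 280 \left(- \frac{1}{484}\right) = \left(-80\right) \frac{1}{125} - \frac{70}{121} = - \frac{16}{25} - \frac{70}{121} = - \frac{3686}{3025}$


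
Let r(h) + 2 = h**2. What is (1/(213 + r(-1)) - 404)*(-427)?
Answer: 36571269/212 ≈ 1.7251e+5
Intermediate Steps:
r(h) = -2 + h**2
(1/(213 + r(-1)) - 404)*(-427) = (1/(213 + (-2 + (-1)**2)) - 404)*(-427) = (1/(213 + (-2 + 1)) - 404)*(-427) = (1/(213 - 1) - 404)*(-427) = (1/212 - 404)*(-427) = -85647/212*(-427) = 36571269/212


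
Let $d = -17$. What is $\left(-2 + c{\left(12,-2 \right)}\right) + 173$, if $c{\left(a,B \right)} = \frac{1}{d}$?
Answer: $\frac{2906}{17} \approx 170.94$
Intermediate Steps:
$c{\left(a,B \right)} = - \frac{1}{17}$ ($c{\left(a,B \right)} = \frac{1}{-17} = - \frac{1}{17}$)
$\left(-2 + c{\left(12,-2 \right)}\right) + 173 = \left(-2 - \frac{1}{17}\right) + 173 = - \frac{35}{17} + 173 = \frac{2906}{17}$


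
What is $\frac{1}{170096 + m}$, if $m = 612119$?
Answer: $\frac{1}{782215} \approx 1.2784 \cdot 10^{-6}$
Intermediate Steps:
$\frac{1}{170096 + m} = \frac{1}{170096 + 612119} = \frac{1}{782215}$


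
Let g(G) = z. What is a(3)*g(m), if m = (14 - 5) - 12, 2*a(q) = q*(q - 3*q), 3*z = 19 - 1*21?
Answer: 6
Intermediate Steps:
z = -⅔ (z = (19 - 1*21)/3 = (19 - 21)/3 = (⅓)*(-2) = -⅔ ≈ -0.66667)
a(q) = -q² (a(q) = (q*(q - 3*q))/2 = (q*(-2*q))/2 = (-2*q²)/2 = -q²)
m = -3 (m = 9 - 12 = -3)
g(G) = -⅔
a(3)*g(m) = -1*3²*(-⅔) = -1*9*(-⅔) = -9*(-⅔) = 6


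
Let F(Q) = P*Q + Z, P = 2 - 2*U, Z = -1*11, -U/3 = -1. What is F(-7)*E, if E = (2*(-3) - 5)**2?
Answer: 2057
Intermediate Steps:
U = 3 (U = -3*(-1) = 3)
Z = -11
P = -4 (P = 2 - 2*3 = 2 - 6 = -4)
E = 121 (E = (-6 - 5)**2 = (-11)**2 = 121)
F(Q) = -11 - 4*Q (F(Q) = -4*Q - 11 = -11 - 4*Q)
F(-7)*E = (-11 - 4*(-7))*121 = (-11 + 28)*121 = 17*121 = 2057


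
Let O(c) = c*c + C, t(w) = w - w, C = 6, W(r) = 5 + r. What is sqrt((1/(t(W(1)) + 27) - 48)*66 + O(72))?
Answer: 2*sqrt(4555)/3 ≈ 44.994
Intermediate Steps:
t(w) = 0
O(c) = 6 + c**2 (O(c) = c*c + 6 = c**2 + 6 = 6 + c**2)
sqrt((1/(t(W(1)) + 27) - 48)*66 + O(72)) = sqrt((1/(0 + 27) - 48)*66 + (6 + 72**2)) = sqrt((1/27 - 48)*66 + (6 + 5184)) = sqrt((1/27 - 48)*66 + 5190) = sqrt(-1295/27*66 + 5190) = sqrt(-28490/9 + 5190) = sqrt(18220/9) = 2*sqrt(4555)/3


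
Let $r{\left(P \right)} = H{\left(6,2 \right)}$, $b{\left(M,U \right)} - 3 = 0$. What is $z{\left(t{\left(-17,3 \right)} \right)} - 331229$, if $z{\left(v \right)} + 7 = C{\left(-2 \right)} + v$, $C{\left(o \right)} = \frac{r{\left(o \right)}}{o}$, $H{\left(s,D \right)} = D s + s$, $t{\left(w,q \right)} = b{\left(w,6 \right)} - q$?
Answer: $-331245$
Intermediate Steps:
$b{\left(M,U \right)} = 3$ ($b{\left(M,U \right)} = 3 + 0 = 3$)
$t{\left(w,q \right)} = 3 - q$
$H{\left(s,D \right)} = s + D s$
$r{\left(P \right)} = 18$ ($r{\left(P \right)} = 6 \left(1 + 2\right) = 6 \cdot 3 = 18$)
$C{\left(o \right)} = \frac{18}{o}$
$z{\left(v \right)} = -16 + v$ ($z{\left(v \right)} = -7 + \left(\frac{18}{-2} + v\right) = -7 + \left(18 \left(- \frac{1}{2}\right) + v\right) = -7 + \left(-9 + v\right) = -16 + v$)
$z{\left(t{\left(-17,3 \right)} \right)} - 331229 = \left(-16 + \left(3 - 3\right)\right) - 331229 = \left(-16 + 0\right) - 331229 = -16 - 331229 = -331245$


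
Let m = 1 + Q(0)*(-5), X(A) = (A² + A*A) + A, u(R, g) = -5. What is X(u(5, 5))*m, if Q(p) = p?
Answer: 45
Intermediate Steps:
X(A) = A + 2*A² (X(A) = (A² + A²) + A = 2*A² + A = A + 2*A²)
m = 1 (m = 1 + 0*(-5) = 1 + 0 = 1)
X(u(5, 5))*m = -5*(1 + 2*(-5))*1 = -5*(1 - 10)*1 = -5*(-9)*1 = 45*1 = 45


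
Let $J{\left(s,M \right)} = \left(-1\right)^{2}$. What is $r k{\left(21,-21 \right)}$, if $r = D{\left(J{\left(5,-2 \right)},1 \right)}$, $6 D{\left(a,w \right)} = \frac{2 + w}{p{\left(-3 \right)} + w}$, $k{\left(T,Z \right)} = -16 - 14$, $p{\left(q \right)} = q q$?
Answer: $- \frac{3}{2} \approx -1.5$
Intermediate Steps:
$p{\left(q \right)} = q^{2}$
$k{\left(T,Z \right)} = -30$
$J{\left(s,M \right)} = 1$
$D{\left(a,w \right)} = \frac{2 + w}{6 \left(9 + w\right)}$ ($D{\left(a,w \right)} = \frac{\left(2 + w\right) \frac{1}{\left(-3\right)^{2} + w}}{6} = \frac{\left(2 + w\right) \frac{1}{9 + w}}{6} = \frac{\frac{1}{9 + w} \left(2 + w\right)}{6} = \frac{2 + w}{6 \left(9 + w\right)}$)
$r = \frac{1}{20}$ ($r = \frac{2 + 1}{6 \left(9 + 1\right)} = \frac{1}{6} \cdot \frac{1}{10} \cdot 3 = \frac{1}{20} \approx 0.05$)
$r k{\left(21,-21 \right)} = \frac{1}{20} \left(-30\right) = - \frac{3}{2}$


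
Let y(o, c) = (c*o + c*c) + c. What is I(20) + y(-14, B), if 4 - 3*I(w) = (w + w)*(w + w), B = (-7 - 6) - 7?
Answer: 128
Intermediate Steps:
B = -20 (B = -13 - 7 = -20)
I(w) = 4/3 - 4*w**2/3 (I(w) = 4/3 - (w + w)*(w + w)/3 = 4/3 - 2*w*2*w/3 = 4/3 - 4*w**2/3)
y(o, c) = c + c**2 + c*o (y(o, c) = (c*o + c**2) + c = (c**2 + c*o) + c = c + c**2 + c*o)
I(20) + y(-14, B) = (4/3 - 4/3*20**2) - 20*(1 - 20 - 14) = (4/3 - 4/3*400) - 20*(-33) = (4/3 - 1600/3) + 660 = -532 + 660 = 128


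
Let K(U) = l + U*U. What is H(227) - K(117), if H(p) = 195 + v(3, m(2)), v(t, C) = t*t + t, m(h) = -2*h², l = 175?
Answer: -13657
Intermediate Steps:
v(t, C) = t + t² (v(t, C) = t² + t = t + t²)
H(p) = 207 (H(p) = 195 + 3*(1 + 3) = 195 + 3*4 = 195 + 12 = 207)
K(U) = 175 + U² (K(U) = 175 + U*U = 175 + U²)
H(227) - K(117) = 207 - (175 + 117²) = 207 - (175 + 13689) = 207 - 1*13864 = 207 - 13864 = -13657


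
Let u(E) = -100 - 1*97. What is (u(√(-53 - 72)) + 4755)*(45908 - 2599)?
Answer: 197402422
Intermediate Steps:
u(E) = -197 (u(E) = -100 - 97 = -197)
(u(√(-53 - 72)) + 4755)*(45908 - 2599) = (-197 + 4755)*(45908 - 2599) = 4558*43309 = 197402422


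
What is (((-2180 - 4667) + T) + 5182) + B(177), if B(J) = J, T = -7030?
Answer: -8518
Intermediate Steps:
(((-2180 - 4667) + T) + 5182) + B(177) = (((-2180 - 4667) - 7030) + 5182) + 177 = ((-6847 - 7030) + 5182) + 177 = (-13877 + 5182) + 177 = -8695 + 177 = -8518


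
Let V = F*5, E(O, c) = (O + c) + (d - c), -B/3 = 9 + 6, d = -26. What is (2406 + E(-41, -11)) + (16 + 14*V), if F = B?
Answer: -795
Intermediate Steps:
B = -45 (B = -3*(9 + 6) = -3*15 = -45)
F = -45
E(O, c) = -26 + O (E(O, c) = (O + c) + (-26 - c) = -26 + O)
V = -225 (V = -45*5 = -225)
(2406 + E(-41, -11)) + (16 + 14*V) = (2406 + (-26 - 41)) + (16 + 14*(-225)) = (2406 - 67) + (16 - 3150) = 2339 - 3134 = -795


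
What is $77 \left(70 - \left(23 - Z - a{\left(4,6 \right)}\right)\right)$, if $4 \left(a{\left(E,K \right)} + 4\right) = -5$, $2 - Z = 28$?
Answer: $\frac{4851}{4} \approx 1212.8$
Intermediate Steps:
$Z = -26$ ($Z = 2 - 28 = -26$)
$a{\left(E,K \right)} = - \frac{21}{4}$ ($a{\left(E,K \right)} = -4 + \frac{1}{4} \left(-5\right) = -4 - \frac{5}{4} = - \frac{21}{4}$)
$77 \left(70 - \left(23 - Z - a{\left(4,6 \right)}\right)\right) = 77 \left(70 - \frac{217}{4}\right) = 77 \cdot \frac{63}{4} = \frac{4851}{4}$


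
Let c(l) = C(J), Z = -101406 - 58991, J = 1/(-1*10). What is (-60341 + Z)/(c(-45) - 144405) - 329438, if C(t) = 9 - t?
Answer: -475692757662/1443959 ≈ -3.2944e+5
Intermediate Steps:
J = -⅒ (J = 1/(-10) = -⅒ ≈ -0.10000)
Z = -160397
c(l) = 91/10 (c(l) = 9 - 1*(-⅒) = 9 + ⅒ = 91/10)
(-60341 + Z)/(c(-45) - 144405) - 329438 = (-60341 - 160397)/(91/10 - 144405) - 329438 = -220738/(-1443959/10) - 329438 = -220738*(-10/1443959) - 329438 = 2207380/1443959 - 329438 = -475692757662/1443959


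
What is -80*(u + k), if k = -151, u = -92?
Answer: 19440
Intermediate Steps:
-80*(u + k) = -80*(-92 - 151) = -80*(-243) = 19440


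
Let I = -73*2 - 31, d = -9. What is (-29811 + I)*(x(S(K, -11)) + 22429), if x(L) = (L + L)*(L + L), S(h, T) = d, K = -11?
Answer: -682316964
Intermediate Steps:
I = -177 (I = -146 - 31 = -177)
S(h, T) = -9
x(L) = 4*L² (x(L) = (2*L)*(2*L) = 4*L²)
(-29811 + I)*(x(S(K, -11)) + 22429) = (-29811 - 177)*(4*(-9)² + 22429) = -29988*(4*81 + 22429) = -29988*(324 + 22429) = -29988*22753 = -682316964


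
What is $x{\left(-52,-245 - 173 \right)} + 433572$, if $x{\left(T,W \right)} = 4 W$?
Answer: $431900$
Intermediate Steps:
$x{\left(-52,-245 - 173 \right)} + 433572 = 4 \left(-245 - 173\right) + 433572 = 4 \left(-418\right) + 433572 = -1672 + 433572 = 431900$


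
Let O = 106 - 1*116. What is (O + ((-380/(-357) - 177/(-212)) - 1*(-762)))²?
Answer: 3255628715585689/5728067856 ≈ 5.6836e+5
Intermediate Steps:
O = -10 (O = 106 - 116 = -10)
(O + ((-380/(-357) - 177/(-212)) - 1*(-762)))² = (-10 + ((-380/(-357) - 177/(-212)) - 1*(-762)))² = (-10 + ((-380*(-1/357) - 177*(-1/212)) + 762))² = (-10 + ((380/357 + 177/212) + 762))² = (-10 + (143749/75684 + 762))² = (-10 + 57814957/75684)² = (57058117/75684)² = 3255628715585689/5728067856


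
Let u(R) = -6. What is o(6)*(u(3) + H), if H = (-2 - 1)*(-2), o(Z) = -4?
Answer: 0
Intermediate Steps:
H = 6 (H = -3*(-2) = 6)
o(6)*(u(3) + H) = -4*(-6 + 6) = -4*0 = 0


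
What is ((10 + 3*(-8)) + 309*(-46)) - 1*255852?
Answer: -270080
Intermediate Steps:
((10 + 3*(-8)) + 309*(-46)) - 1*255852 = ((10 - 24) - 14214) - 255852 = (-14 - 14214) - 255852 = -14228 - 255852 = -270080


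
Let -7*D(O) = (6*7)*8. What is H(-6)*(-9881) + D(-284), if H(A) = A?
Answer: 59238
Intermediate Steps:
D(O) = -48 (D(O) = -6*7*8/7 = -6*8 = -1/7*336 = -48)
H(-6)*(-9881) + D(-284) = -6*(-9881) - 48 = 59286 - 48 = 59238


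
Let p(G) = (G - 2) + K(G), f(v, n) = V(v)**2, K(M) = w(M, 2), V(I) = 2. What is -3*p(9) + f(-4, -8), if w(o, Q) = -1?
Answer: -14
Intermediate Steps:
K(M) = -1
f(v, n) = 4 (f(v, n) = 2**2 = 4)
p(G) = -3 + G (p(G) = (G - 2) - 1 = (-2 + G) - 1 = -3 + G)
-3*p(9) + f(-4, -8) = -3*(-3 + 9) + 4 = -3*6 + 4 = -18 + 4 = -14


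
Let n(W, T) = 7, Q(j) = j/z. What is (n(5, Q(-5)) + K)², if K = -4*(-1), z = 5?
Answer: 121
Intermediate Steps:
Q(j) = j/5
K = 4
(n(5, Q(-5)) + K)² = (7 + 4)² = 11² = 121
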